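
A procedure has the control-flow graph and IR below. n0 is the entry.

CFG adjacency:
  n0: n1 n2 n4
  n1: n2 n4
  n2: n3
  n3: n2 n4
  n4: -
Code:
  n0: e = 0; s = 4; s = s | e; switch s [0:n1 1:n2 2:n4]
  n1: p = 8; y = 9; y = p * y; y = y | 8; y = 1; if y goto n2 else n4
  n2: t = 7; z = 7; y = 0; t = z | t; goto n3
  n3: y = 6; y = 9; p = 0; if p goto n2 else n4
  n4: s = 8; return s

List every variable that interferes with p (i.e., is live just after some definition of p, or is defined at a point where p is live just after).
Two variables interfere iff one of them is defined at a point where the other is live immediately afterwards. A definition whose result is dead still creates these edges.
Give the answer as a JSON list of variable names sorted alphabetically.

Answer: ["y"]

Derivation:
def/use:
  n0: def={e,s} ue=∅
  n1: def={p,y} ue=∅
  n2: def={t,y,z} ue=∅
  n3: def={p,y} ue=∅
  n4: def={s} ue=∅

Backward fixpoint:
  n0: in=∅ out=∅
  n1: in=∅ out=∅
  n2: in=∅ out=∅
  n3: in=∅ out=∅
  n4: in=∅ out=∅

Interference:
  e: {s}
  p: {y}
  s: {e}
  t: {y,z}
  y: {p,t,z}
  z: {t,y}

N(p) = ["y"]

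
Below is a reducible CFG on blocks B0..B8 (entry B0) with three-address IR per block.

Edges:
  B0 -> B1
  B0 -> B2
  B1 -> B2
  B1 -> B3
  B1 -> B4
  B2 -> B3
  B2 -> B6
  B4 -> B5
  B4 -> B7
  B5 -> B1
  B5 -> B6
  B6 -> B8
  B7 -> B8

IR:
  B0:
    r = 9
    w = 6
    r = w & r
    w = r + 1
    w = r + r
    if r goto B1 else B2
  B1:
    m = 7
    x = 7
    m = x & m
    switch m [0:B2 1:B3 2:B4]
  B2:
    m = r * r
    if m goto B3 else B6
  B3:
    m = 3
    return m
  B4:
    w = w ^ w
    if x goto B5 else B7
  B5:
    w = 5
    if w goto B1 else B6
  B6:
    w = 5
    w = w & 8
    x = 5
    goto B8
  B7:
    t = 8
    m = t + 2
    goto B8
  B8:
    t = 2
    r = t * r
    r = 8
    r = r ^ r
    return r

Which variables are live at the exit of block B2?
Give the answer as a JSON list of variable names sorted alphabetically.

Per-block:
  B0: {r,w} / ∅
  B1: {m,x} / ∅
  B2: {m} / {r}
  B3: {m} / ∅
  B4: {w} / {w,x}
  B5: {w} / ∅
  B6: {w,x} / ∅
  B7: {m,t} / ∅
  B8: {r,t} / {r}

Backward fixpoint:
  B0 li=∅ lo={r,w}
  B1 li={r,w} lo={r,w,x}
  B2 li={r} lo={r}
  B3 li=∅ lo=∅
  B4 li={r,w,x} lo={r}
  B5 li={r} lo={r,w}
  B6 li={r} lo={r}
  B7 li={r} lo={r}
  B8 li={r} lo=∅

live-out(B2) = ["r"]

Answer: ["r"]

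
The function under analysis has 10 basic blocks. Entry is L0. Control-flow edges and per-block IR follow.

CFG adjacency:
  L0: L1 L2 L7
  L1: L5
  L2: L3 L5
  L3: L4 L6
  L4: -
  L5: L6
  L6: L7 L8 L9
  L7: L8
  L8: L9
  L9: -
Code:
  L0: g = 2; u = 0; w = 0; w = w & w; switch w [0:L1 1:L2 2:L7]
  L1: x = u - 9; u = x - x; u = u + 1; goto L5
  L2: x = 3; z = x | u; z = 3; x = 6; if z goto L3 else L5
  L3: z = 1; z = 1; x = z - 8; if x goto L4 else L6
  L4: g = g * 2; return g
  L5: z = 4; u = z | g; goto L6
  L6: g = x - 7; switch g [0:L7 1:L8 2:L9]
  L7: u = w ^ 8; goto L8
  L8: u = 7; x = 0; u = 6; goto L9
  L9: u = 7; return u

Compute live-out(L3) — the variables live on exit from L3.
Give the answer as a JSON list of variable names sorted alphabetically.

Per-block:
  L0: def={g,u,w} ue=∅
  L1: def={u,x} ue={u}
  L2: def={x,z} ue={u}
  L3: def={x,z} ue=∅
  L4: def={g} ue={g}
  L5: def={u,z} ue={g}
  L6: def={g} ue={x}
  L7: def={u} ue={w}
  L8: def={u,x} ue=∅
  L9: def={u} ue=∅

Live sets:
  live L0: ∅→{g,u,w}
  live L1: {g,u,w}→{g,w,x}
  live L2: {g,u,w}→{g,w,x}
  live L3: {g,w}→{g,w,x}
  live L4: {g}→∅
  live L5: {g,w,x}→{w,x}
  live L6: {w,x}→{w}
  live L7: {w}→∅
  live L8: ∅→∅
  live L9: ∅→∅

live-out(L3) = ["g", "w", "x"]

Answer: ["g", "w", "x"]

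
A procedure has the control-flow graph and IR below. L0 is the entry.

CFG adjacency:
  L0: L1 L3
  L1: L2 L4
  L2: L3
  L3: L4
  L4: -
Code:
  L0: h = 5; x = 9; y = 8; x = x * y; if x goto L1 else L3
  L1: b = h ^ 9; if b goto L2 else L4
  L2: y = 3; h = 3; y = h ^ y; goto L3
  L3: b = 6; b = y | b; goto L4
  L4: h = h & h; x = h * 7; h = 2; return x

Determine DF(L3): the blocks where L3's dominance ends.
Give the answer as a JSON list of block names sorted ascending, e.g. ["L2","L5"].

Answer: ["L4"]

Analysis:
idom tree: L1←L0 L2←L1 L3←L0 L4←L0
Join-block Dom:
  L3: preds {L0,L2}: {L0} ∩ {L0,L1,L2} = {L0}; idom=L0
  L4: preds {L1,L3}: {L0,L1} ∩ {L0,L3} = {L0}; idom=L0

Frontier:
  L3←L0: walk · to L0
  L3←L2: walk L2→L1 to L0
  L4←L1: walk L1 to L0
  L4←L3: walk L3 to L0
  L0: DF=∅
  L1: DF={L3,L4}
  L2: DF={L3}
  L3: DF={L4}
  L4: DF=∅

DF(L3) = ["L4"]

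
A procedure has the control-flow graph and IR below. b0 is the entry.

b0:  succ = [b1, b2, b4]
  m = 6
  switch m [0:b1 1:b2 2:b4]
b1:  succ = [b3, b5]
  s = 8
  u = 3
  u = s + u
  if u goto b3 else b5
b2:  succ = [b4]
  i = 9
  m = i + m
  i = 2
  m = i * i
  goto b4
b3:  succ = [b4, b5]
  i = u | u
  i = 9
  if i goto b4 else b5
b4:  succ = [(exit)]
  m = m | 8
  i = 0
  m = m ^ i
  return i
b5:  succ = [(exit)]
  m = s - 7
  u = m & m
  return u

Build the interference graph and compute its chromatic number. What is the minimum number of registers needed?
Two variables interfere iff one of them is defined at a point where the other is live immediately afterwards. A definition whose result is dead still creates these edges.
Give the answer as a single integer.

Block summaries:
  b0 def {m} use ∅
  b1 def {s,u} use ∅
  b2 def {i,m} use {m}
  b3 def {i} use {u}
  b4 def {i,m} use {m}
  b5 def {m,u} use {s}

Liveness:
  b0 li=∅ lo={m}
  b1 li={m} lo={m,s,u}
  b2 li={m} lo={m}
  b3 li={m,s,u} lo={m,s}
  b4 li={m} lo=∅
  b5 li={s} lo=∅

Conflict graph:
  i: {m,s}
  m: {i,s,u}
  s: {i,m,u}
  u: {m,s}

Chromatic number:
  lower bound: {i,m,s} mutually conflict ⇒ χ ≥ 3
  3-colouring: c0={m}  c1={s}  c2={i,u}
  χ = 3

Answer: 3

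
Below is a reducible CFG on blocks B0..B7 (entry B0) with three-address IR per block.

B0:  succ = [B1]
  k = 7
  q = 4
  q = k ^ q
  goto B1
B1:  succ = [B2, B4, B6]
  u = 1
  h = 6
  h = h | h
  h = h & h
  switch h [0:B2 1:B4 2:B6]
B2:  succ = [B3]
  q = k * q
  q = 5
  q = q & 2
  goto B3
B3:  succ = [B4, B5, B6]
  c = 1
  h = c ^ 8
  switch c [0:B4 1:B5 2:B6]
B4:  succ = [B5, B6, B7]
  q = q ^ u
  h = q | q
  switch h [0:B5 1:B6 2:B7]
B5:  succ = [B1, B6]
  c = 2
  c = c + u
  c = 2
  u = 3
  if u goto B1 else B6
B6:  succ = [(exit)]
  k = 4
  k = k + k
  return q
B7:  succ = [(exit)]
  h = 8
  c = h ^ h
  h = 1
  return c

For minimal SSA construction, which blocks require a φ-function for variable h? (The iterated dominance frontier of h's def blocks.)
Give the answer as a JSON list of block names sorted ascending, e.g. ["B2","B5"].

idom tree: B1←B0 B2←B1 B3←B2 B4←B1 B5←B1 B6←B1 B7←B4
Dom at joins:
  B1: preds {B0,B5}: {B0} ∩ {B0,B1,B5} = {B0}; idom=B0
  B4: preds {B1,B3}: {B0,B1} ∩ {B0,B1,B2,B3} = {B0,B1}; idom=B1
  B5: preds {B3,B4}: {B0,B1,B2,B3} ∩ {B0,B1,B4} = {B0,B1}; idom=B1
  B6: preds {B1,B3,B4,B5}: {B0,B1} ∩ {B0,B1,B2,B3} ∩ {B0,B1,B4} ∩ {B0,B1,B5} = {B0,B1}; idom=B1

Frontier:
  B1←B0: walk · to B0
  B1←B5: walk B5→B1 to B0
  B4←B1: walk · to B1
  B4←B3: walk B3→B2 to B1
  B5←B3: walk B3→B2 to B1
  B5←B4: walk B4 to B1
  B6←B1: walk · to B1
  B6←B3: walk B3→B2 to B1
  B6←B4: walk B4 to B1
  B6←B5: walk B5 to B1
  DF(B0)=∅
  DF(B1)={B1}
  DF(B2)={B4,B5,B6}
  DF(B3)={B4,B5,B6}
  DF(B4)={B5,B6}
  DF(B5)={B1,B6}
  DF(B6)=∅
  DF(B7)=∅

φ for h: defs {B1,B3,B4,B7}
  DF⁺ = {B1,B4,B5,B6}

Answer: ["B1", "B4", "B5", "B6"]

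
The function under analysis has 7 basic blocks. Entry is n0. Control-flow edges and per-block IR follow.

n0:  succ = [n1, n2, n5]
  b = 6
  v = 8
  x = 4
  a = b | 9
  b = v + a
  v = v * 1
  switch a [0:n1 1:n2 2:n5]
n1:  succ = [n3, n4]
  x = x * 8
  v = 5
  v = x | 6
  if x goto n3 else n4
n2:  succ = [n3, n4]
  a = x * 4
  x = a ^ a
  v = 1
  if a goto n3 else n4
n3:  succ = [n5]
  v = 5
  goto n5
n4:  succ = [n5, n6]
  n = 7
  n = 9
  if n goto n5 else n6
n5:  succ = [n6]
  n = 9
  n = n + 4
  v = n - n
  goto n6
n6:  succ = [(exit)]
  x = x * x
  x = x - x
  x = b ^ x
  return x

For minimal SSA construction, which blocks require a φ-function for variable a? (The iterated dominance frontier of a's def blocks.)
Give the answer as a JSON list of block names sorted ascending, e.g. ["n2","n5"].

Answer: ["n3", "n4", "n5", "n6"]

Working:
idom tree: n1←n0 n2←n0 n3←n0 n4←n0 n5←n0 n6←n0
Dom∩ at merges:
  n3: preds {n1,n2}: {n0,n1} ∩ {n0,n2} = {n0}; idom=n0
  n4: preds {n1,n2}: {n0,n1} ∩ {n0,n2} = {n0}; idom=n0
  n5: preds {n0,n3,n4}: {n0} ∩ {n0,n3} ∩ {n0,n4} = {n0}; idom=n0
  n6: preds {n4,n5}: {n0,n4} ∩ {n0,n5} = {n0}; idom=n0

DF derivation:
  join n3 pred n1: n1 stop@n0
  join n3 pred n2: n2 stop@n0
  join n4 pred n1: n1 stop@n0
  join n4 pred n2: n2 stop@n0
  join n5 pred n0: · stop@n0
  join n5 pred n3: n3 stop@n0
  join n5 pred n4: n4 stop@n0
  join n6 pred n4: n4 stop@n0
  join n6 pred n5: n5 stop@n0
  n0 → ∅
  n1 → {n3,n4}
  n2 → {n3,n4}
  n3 → {n5}
  n4 → {n5,n6}
  n5 → {n6}
  n6 → ∅

φ for a: defs {n0,n2}
  DF⁺ = {n3,n4,n5,n6}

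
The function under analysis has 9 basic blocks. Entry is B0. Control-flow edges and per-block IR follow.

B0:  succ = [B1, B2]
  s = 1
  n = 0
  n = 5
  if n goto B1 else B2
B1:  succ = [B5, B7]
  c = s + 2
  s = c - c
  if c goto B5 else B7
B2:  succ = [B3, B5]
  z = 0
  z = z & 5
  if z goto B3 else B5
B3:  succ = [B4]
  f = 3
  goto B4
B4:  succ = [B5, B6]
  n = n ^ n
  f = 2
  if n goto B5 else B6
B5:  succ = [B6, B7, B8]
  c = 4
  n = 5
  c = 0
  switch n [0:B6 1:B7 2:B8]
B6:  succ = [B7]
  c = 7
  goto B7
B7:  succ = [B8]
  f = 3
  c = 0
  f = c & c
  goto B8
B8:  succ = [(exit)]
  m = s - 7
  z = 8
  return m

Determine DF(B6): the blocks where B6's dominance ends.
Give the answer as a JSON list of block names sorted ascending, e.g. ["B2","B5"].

idom tree: B1←B0 B2←B0 B3←B2 B4←B3 B5←B0 B6←B0 B7←B0 B8←B0
Dom at joins:
  B5: preds {B1,B2,B4}: {B0,B1} ∩ {B0,B2} ∩ {B0,B2,B3,B4} = {B0}; idom=B0
  B6: preds {B4,B5}: {B0,B2,B3,B4} ∩ {B0,B5} = {B0}; idom=B0
  B7: preds {B1,B5,B6}: {B0,B1} ∩ {B0,B5} ∩ {B0,B6} = {B0}; idom=B0
  B8: preds {B5,B7}: {B0,B5} ∩ {B0,B7} = {B0}; idom=B0

Frontier:
  B5←B1: walk B1 to B0
  B5←B2: walk B2 to B0
  B5←B4: walk B4→B3→B2 to B0
  B6←B4: walk B4→B3→B2 to B0
  B6←B5: walk B5 to B0
  B7←B1: walk B1 to B0
  B7←B5: walk B5 to B0
  B7←B6: walk B6 to B0
  B8←B5: walk B5 to B0
  B8←B7: walk B7 to B0
  B0 → ∅
  B1 → {B5,B7}
  B2 → {B5,B6}
  B3 → {B5,B6}
  B4 → {B5,B6}
  B5 → {B6,B7,B8}
  B6 → {B7}
  B7 → {B8}
  B8 → ∅

DF(B6) = ["B7"]

Answer: ["B7"]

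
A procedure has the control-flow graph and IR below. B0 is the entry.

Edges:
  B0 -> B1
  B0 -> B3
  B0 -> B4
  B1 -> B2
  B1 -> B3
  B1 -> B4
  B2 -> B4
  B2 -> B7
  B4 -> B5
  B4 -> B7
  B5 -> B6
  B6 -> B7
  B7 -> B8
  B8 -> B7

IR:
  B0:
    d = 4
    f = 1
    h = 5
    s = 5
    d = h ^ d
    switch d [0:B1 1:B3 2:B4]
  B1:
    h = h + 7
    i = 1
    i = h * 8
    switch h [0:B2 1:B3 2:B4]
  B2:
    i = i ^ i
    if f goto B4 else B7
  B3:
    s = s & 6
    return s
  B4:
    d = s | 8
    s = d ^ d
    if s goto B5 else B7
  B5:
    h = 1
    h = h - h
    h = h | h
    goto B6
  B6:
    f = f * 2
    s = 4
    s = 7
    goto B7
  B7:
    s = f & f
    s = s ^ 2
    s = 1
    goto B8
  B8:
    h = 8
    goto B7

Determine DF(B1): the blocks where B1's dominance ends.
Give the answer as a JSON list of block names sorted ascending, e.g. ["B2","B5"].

idom tree: B1←B0 B2←B1 B3←B0 B4←B0 B5←B4 B6←B5 B7←B0 B8←B7
Join-block Dom:
  B3: preds {B0,B1}: {B0} ∩ {B0,B1} = {B0}; idom=B0
  B4: preds {B0,B1,B2}: {B0} ∩ {B0,B1} ∩ {B0,B1,B2} = {B0}; idom=B0
  B7: preds {B2,B4,B6,B8}: {B0,B1,B2} ∩ {B0,B4} ∩ {B0,B4,B5,B6} ∩ {B0,B7,B8} = {B0}; idom=B0

DF walk-up:
  join B3 pred B0: · stop@B0
  join B3 pred B1: B1 stop@B0
  join B4 pred B0: · stop@B0
  join B4 pred B1: B1 stop@B0
  join B4 pred B2: B2→B1 stop@B0
  join B7 pred B2: B2→B1 stop@B0
  join B7 pred B4: B4 stop@B0
  join B7 pred B6: B6→B5→B4 stop@B0
  join B7 pred B8: B8→B7 stop@B0
  B0: DF=∅
  B1: DF={B3,B4,B7}
  B2: DF={B4,B7}
  B3: DF=∅
  B4: DF={B7}
  B5: DF={B7}
  B6: DF={B7}
  B7: DF={B7}
  B8: DF={B7}

DF(B1) = ["B3", "B4", "B7"]

Answer: ["B3", "B4", "B7"]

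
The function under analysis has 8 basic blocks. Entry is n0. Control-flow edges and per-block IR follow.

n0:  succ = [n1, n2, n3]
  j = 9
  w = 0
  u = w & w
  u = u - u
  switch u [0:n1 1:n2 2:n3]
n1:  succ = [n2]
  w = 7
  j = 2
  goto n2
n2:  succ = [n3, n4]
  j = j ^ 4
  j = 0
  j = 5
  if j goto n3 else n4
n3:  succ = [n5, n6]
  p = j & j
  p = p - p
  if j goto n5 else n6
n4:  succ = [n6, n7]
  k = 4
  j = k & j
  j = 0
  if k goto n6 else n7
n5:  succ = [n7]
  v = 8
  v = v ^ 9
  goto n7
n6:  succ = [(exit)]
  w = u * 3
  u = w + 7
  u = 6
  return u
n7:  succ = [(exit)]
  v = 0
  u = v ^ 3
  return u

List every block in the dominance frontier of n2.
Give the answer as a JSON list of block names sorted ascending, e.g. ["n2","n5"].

Answer: ["n3", "n6", "n7"]

Working:
idom tree: n1←n0 n2←n0 n3←n0 n4←n2 n5←n3 n6←n0 n7←n0
Join-block Dom:
  n2: preds {n0,n1}: {n0} ∩ {n0,n1} = {n0}; idom=n0
  n3: preds {n0,n2}: {n0} ∩ {n0,n2} = {n0}; idom=n0
  n6: preds {n3,n4}: {n0,n3} ∩ {n0,n2,n4} = {n0}; idom=n0
  n7: preds {n4,n5}: {n0,n2,n4} ∩ {n0,n3,n5} = {n0}; idom=n0

DF derivation:
  join n2 pred n0: · stop@n0
  join n2 pred n1: n1 stop@n0
  join n3 pred n0: · stop@n0
  join n3 pred n2: n2 stop@n0
  join n6 pred n3: n3 stop@n0
  join n6 pred n4: n4→n2 stop@n0
  join n7 pred n4: n4→n2 stop@n0
  join n7 pred n5: n5→n3 stop@n0
  n0: DF=∅
  n1: DF={n2}
  n2: DF={n3,n6,n7}
  n3: DF={n6,n7}
  n4: DF={n6,n7}
  n5: DF={n7}
  n6: DF=∅
  n7: DF=∅

DF(n2) = ["n3", "n6", "n7"]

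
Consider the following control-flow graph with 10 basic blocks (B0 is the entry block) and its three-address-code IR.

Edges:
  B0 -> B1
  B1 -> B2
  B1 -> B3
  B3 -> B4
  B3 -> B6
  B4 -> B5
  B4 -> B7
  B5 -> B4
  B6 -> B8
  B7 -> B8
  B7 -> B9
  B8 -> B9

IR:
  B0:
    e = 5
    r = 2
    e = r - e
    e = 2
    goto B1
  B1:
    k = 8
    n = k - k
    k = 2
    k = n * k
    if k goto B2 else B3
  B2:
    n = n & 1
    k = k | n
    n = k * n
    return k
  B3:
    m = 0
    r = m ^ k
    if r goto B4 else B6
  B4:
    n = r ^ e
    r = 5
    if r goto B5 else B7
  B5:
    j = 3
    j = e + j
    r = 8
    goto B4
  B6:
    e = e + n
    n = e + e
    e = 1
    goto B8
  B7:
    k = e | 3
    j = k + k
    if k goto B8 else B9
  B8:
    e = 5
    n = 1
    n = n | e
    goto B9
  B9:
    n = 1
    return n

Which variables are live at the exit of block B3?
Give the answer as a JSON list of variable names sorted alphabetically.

def/use:
  B0: def={e,r} ue=∅
  B1: def={k,n} ue=∅
  B2: def={k,n} ue={k,n}
  B3: def={m,r} ue={k}
  B4: def={n,r} ue={e,r}
  B5: def={j,r} ue={e}
  B6: def={e,n} ue={e,n}
  B7: def={j,k} ue={e}
  B8: def={e,n} ue=∅
  B9: def={n} ue=∅

Backward fixpoint:
  B0 li=∅ lo={e}
  B1 li={e} lo={e,k,n}
  B2 li={k,n} lo=∅
  B3 li={e,k,n} lo={e,n,r}
  B4 li={e,r} lo={e}
  B5 li={e} lo={e,r}
  B6 li={e,n} lo=∅
  B7 li={e} lo=∅
  B8 li=∅ lo=∅
  B9 li=∅ lo=∅

live-out(B3) = ["e", "n", "r"]

Answer: ["e", "n", "r"]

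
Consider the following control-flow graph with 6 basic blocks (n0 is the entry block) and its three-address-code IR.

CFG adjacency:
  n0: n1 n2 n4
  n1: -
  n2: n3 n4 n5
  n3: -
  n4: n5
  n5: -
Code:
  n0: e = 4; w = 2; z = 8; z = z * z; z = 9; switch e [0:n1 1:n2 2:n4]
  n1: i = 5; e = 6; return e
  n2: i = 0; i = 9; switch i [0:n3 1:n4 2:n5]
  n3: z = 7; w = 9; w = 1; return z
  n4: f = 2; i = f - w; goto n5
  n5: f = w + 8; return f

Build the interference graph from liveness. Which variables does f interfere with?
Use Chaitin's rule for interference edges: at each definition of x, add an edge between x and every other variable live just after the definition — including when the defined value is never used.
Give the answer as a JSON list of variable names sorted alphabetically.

Block summaries:
  n0: def={e,w,z} ue=∅
  n1: def={e,i} ue=∅
  n2: def={i} ue=∅
  n3: def={w,z} ue=∅
  n4: def={f,i} ue={w}
  n5: def={f} ue={w}

Backward fixpoint:
  n0: in=∅ out={w}
  n1: in=∅ out=∅
  n2: in={w} out={w}
  n3: in=∅ out=∅
  n4: in={w} out={w}
  n5: in={w} out=∅

Interfere edges:
  e: {w,z}
  f: {w}
  i: {w}
  w: {e,f,i,z}
  z: {e,w}

N(f) = ["w"]

Answer: ["w"]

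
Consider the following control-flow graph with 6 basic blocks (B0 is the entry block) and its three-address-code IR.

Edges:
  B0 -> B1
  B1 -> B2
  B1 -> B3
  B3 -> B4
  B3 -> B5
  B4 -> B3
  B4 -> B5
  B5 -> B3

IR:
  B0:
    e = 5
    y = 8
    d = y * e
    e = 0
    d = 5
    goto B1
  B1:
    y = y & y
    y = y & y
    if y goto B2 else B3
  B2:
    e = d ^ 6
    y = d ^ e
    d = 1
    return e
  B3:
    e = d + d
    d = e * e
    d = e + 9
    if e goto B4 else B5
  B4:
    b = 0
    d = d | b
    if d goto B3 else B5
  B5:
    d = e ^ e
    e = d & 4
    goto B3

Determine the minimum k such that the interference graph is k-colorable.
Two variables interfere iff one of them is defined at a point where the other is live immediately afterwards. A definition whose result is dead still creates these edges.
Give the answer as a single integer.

Per-block:
  B0 def {d,e,y} use ∅
  B1 def {y} use {y}
  B2 def {d,e,y} use {d}
  B3 def {d,e} use {d}
  B4 def {b,d} use {d}
  B5 def {d,e} use {e}

Backward fixpoint:
  B0 li=∅ lo={d,y}
  B1 li={d,y} lo={d}
  B2 li={d} lo=∅
  B3 li={d} lo={d,e}
  B4 li={d,e} lo={d,e}
  B5 li={e} lo={d}

Conflict graph:
  b — {d,e}
  d — {b,e,y}
  e — {b,d,y}
  y — {d,e}

Colouring:
  clique {b,d,e} ⇒ need ≥ 3
  assign b→c2 d→c0 e→c1 y→c2 — no edge inside a register ⇒ χ ≤ 3
  χ = 3

Answer: 3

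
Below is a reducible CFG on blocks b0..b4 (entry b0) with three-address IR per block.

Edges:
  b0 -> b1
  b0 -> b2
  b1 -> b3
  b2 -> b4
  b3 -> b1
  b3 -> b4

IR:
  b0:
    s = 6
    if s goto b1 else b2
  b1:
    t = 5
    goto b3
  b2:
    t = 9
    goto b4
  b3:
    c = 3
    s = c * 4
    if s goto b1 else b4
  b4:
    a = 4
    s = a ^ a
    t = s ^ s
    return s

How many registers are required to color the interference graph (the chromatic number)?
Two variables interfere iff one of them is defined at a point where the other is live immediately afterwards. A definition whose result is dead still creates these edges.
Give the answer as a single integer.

Per-block:
  b0: {s} / ∅
  b1: {t} / ∅
  b2: {t} / ∅
  b3: {c,s} / ∅
  b4: {a,s,t} / ∅

Backward fixpoint:
  b0: in=∅ out=∅
  b1: in=∅ out=∅
  b2: in=∅ out=∅
  b3: in=∅ out=∅
  b4: in=∅ out=∅

Conflict graph:
  a↔∅
  c↔∅
  s↔{t}
  t↔{s}

Colouring:
  lower bound: {s,t} mutually conflict ⇒ χ ≥ 2
  2-colouring: c0={a,c,s}  c1={t}
  χ = 2

Answer: 2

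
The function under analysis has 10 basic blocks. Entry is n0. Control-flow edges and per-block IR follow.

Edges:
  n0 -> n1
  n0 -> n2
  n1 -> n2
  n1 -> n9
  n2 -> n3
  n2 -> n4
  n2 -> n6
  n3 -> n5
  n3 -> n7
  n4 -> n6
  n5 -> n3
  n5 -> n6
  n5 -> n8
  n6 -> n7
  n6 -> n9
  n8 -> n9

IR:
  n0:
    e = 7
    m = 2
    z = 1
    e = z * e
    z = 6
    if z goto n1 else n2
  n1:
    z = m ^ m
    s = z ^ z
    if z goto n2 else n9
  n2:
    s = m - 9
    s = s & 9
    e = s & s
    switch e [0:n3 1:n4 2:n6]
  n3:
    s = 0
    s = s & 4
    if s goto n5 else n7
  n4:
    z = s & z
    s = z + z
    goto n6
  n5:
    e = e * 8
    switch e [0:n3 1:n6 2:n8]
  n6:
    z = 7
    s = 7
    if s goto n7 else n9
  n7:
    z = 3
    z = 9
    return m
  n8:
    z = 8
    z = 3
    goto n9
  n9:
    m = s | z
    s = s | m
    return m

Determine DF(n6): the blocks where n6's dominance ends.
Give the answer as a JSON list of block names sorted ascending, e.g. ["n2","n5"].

Answer: ["n7", "n9"]

Derivation:
idom tree: n1←n0 n2←n0 n3←n2 n4←n2 n5←n3 n6←n2 n7←n2 n8←n5 n9←n0
Dom∩ at merges:
  n2: preds {n0,n1}: {n0} ∩ {n0,n1} = {n0}; idom=n0
  n3: preds {n2,n5}: {n0,n2} ∩ {n0,n2,n3,n5} = {n0,n2}; idom=n2
  n6: preds {n2,n4,n5}: {n0,n2} ∩ {n0,n2,n4} ∩ {n0,n2,n3,n5} = {n0,n2}; idom=n2
  n7: preds {n3,n6}: {n0,n2,n3} ∩ {n0,n2,n6} = {n0,n2}; idom=n2
  n9: preds {n1,n6,n8}: {n0,n1} ∩ {n0,n2,n6} ∩ {n0,n2,n3,n5,n8} = {n0}; idom=n0

DF derivation:
  join n2 pred n0: · stop@n0
  join n2 pred n1: n1 stop@n0
  join n3 pred n2: · stop@n2
  join n3 pred n5: n5→n3 stop@n2
  join n6 pred n2: · stop@n2
  join n6 pred n4: n4 stop@n2
  join n6 pred n5: n5→n3 stop@n2
  join n7 pred n3: n3 stop@n2
  join n7 pred n6: n6 stop@n2
  join n9 pred n1: n1 stop@n0
  join n9 pred n6: n6→n2 stop@n0
  join n9 pred n8: n8→n5→n3→n2 stop@n0
  n0: DF=∅
  n1: DF={n2,n9}
  n2: DF={n9}
  n3: DF={n3,n6,n7,n9}
  n4: DF={n6}
  n5: DF={n3,n6,n9}
  n6: DF={n7,n9}
  n7: DF=∅
  n8: DF={n9}
  n9: DF=∅

DF(n6) = ["n7", "n9"]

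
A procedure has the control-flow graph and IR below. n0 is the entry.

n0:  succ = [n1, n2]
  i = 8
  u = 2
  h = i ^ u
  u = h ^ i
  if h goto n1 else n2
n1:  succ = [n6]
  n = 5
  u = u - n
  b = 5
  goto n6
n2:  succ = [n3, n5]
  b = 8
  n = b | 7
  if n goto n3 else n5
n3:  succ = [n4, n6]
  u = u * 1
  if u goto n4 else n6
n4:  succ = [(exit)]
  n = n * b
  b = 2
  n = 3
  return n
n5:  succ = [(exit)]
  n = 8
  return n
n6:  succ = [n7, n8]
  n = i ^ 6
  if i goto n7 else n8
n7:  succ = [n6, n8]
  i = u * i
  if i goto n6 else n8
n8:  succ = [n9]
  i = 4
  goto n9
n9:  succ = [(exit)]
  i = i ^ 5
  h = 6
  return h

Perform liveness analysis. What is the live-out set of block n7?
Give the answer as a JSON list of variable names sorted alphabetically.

Answer: ["i", "u"]

Working:
Per-block:
  n0: def={h,i,u} ue=∅
  n1: def={b,n,u} ue={u}
  n2: def={b,n} ue=∅
  n3: def={u} ue={u}
  n4: def={b,n} ue={b,n}
  n5: def={n} ue=∅
  n6: def={n} ue={i}
  n7: def={i} ue={i,u}
  n8: def={i} ue=∅
  n9: def={h,i} ue={i}

Live sets:
  n0 li=∅ lo={i,u}
  n1 li={i,u} lo={i,u}
  n2 li={i,u} lo={b,i,n,u}
  n3 li={b,i,n,u} lo={b,i,n,u}
  n4 li={b,n} lo=∅
  n5 li=∅ lo=∅
  n6 li={i,u} lo={i,u}
  n7 li={i,u} lo={i,u}
  n8 li=∅ lo={i}
  n9 li={i} lo=∅

live-out(n7) = ["i", "u"]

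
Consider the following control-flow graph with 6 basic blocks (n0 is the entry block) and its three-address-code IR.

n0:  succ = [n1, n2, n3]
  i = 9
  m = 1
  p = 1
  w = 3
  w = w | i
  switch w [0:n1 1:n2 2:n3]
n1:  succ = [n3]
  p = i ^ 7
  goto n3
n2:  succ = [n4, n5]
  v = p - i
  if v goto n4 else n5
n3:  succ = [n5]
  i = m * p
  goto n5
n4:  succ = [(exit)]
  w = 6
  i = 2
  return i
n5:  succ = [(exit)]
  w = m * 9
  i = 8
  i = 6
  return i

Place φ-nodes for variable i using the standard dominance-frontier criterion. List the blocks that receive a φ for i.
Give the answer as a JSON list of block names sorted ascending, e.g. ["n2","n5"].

idom tree: n1←n0 n2←n0 n3←n0 n4←n2 n5←n0
Dom∩ at merges:
  n3: preds {n0,n1}: {n0} ∩ {n0,n1} = {n0}; idom=n0
  n5: preds {n2,n3}: {n0,n2} ∩ {n0,n3} = {n0}; idom=n0

DF walk-up:
  join n3 pred n0: · stop@n0
  join n3 pred n1: n1 stop@n0
  join n5 pred n2: n2 stop@n0
  join n5 pred n3: n3 stop@n0
  n0 → ∅
  n1 → {n3}
  n2 → {n5}
  n3 → {n5}
  n4 → ∅
  n5 → ∅

φ for i: defs {n0,n3,n4,n5}
  DF⁺ = {n5}

Answer: ["n5"]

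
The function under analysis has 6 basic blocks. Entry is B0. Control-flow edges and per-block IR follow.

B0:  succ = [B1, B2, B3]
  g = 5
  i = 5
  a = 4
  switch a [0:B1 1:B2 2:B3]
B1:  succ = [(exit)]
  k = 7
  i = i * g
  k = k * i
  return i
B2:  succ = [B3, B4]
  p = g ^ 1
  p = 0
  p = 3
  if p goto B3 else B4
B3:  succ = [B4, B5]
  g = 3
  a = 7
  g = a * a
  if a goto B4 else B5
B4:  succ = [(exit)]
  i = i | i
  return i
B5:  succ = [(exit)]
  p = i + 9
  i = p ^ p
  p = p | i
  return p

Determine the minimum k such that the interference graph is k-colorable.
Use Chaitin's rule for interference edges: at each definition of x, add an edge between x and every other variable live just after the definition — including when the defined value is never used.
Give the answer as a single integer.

def/use:
  B0: def={a,g,i} ue=∅
  B1: def={i,k} ue={g,i}
  B2: def={p} ue={g}
  B3: def={a,g} ue=∅
  B4: def={i} ue={i}
  B5: def={i,p} ue={i}

Live sets:
  B0: in=∅ out={g,i}
  B1: in={g,i} out=∅
  B2: in={g,i} out={i}
  B3: in={i} out={i}
  B4: in={i} out=∅
  B5: in={i} out=∅

Conflict graph:
  a↔{g,i}
  g↔{a,i,k}
  i↔{a,g,k,p}
  k↔{g,i}
  p↔{i}

Colouring:
  clique {a,g,i} ⇒ need ≥ 3
  3-colouring: c0={i}  c1={g,p}  c2={a,k}
  χ = 3

Answer: 3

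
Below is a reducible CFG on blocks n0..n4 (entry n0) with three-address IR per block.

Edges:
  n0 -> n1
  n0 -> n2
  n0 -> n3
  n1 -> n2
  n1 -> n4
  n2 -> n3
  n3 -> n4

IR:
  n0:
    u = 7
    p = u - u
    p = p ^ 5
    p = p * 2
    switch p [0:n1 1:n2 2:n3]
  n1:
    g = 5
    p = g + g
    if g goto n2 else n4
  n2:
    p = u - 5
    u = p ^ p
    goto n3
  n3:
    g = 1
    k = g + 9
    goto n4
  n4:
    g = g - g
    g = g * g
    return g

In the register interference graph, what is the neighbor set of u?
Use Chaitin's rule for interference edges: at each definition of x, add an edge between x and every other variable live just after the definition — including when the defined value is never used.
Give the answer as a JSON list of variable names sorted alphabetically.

Answer: ["g", "p"]

Analysis:
def/use:
  n0: def={p,u} ue=∅
  n1: def={g,p} ue=∅
  n2: def={p,u} ue={u}
  n3: def={g,k} ue=∅
  n4: def={g} ue={g}

Live sets:
  n0: in=∅ out={u}
  n1: in={u} out={g,u}
  n2: in={u} out=∅
  n3: in=∅ out={g}
  n4: in={g} out=∅

Interference:
  g↔{k,p,u}
  k↔{g}
  p↔{g,u}
  u↔{g,p}

N(u) = ["g", "p"]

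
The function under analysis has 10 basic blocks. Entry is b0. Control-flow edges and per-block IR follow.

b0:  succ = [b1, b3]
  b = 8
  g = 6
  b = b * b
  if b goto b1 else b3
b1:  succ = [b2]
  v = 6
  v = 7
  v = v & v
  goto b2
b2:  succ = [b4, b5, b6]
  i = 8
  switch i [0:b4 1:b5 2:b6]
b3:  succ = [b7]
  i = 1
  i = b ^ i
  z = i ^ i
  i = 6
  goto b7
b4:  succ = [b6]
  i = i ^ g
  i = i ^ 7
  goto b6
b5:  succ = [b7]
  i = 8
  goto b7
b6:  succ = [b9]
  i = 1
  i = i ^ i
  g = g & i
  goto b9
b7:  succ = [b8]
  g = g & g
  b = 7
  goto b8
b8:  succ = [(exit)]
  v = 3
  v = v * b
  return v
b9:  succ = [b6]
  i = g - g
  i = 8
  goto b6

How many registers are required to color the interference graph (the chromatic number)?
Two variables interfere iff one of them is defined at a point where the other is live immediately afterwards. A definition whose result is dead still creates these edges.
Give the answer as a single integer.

Answer: 3

Derivation:
Per-block:
  b0 def {b,g} use ∅
  b1 def {v} use ∅
  b2 def {i} use ∅
  b3 def {i,z} use {b}
  b4 def {i} use {g,i}
  b5 def {i} use ∅
  b6 def {g,i} use {g}
  b7 def {b,g} use {g}
  b8 def {v} use {b}
  b9 def {i} use {g}

Live sets:
  live b0: ∅→{b,g}
  live b1: {g}→{g}
  live b2: {g}→{g,i}
  live b3: {b,g}→{g}
  live b4: {g,i}→{g}
  live b5: {g}→{g}
  live b6: {g}→{g}
  live b7: {g}→{b}
  live b8: {b}→∅
  live b9: {g}→{g}

Interference:
  b↔{g,i,v}
  g↔{b,i,v,z}
  i↔{b,g}
  v↔{b,g}
  z↔{g}

Chromatic number:
  clique {b,g,i} ⇒ need ≥ 3
  assign b→r1 g→r0 i→r2 v→r2 z→r1 — no edge inside a register ⇒ χ ≤ 3
  χ = 3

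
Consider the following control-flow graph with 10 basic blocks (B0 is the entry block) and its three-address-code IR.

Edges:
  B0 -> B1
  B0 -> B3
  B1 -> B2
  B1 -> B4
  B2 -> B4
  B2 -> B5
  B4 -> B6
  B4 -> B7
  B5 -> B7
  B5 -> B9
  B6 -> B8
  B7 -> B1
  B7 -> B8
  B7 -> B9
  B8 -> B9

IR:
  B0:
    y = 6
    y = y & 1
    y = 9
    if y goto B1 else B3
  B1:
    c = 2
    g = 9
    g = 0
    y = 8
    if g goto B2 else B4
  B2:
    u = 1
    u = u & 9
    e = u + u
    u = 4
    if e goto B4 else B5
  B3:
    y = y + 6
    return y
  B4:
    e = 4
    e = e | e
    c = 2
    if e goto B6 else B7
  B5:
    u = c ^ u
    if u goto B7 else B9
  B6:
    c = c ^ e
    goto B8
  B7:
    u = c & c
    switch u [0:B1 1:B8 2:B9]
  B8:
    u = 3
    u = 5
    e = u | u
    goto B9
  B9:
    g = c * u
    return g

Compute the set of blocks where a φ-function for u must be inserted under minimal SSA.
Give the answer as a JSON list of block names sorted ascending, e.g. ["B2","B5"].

Answer: ["B1", "B4", "B7", "B8", "B9"]

Working:
idom tree: B1←B0 B2←B1 B3←B0 B4←B1 B5←B2 B6←B4 B7←B1 B8←B1 B9←B1
Dom∩ at merges:
  B1: preds {B0,B7}: {B0} ∩ {B0,B1,B7} = {B0}; idom=B0
  B4: preds {B1,B2}: {B0,B1} ∩ {B0,B1,B2} = {B0,B1}; idom=B1
  B7: preds {B4,B5}: {B0,B1,B4} ∩ {B0,B1,B2,B5} = {B0,B1}; idom=B1
  B8: preds {B6,B7}: {B0,B1,B4,B6} ∩ {B0,B1,B7} = {B0,B1}; idom=B1
  B9: preds {B5,B7,B8}: {B0,B1,B2,B5} ∩ {B0,B1,B7} ∩ {B0,B1,B8} = {B0,B1}; idom=B1

DF walk-up:
  join B1 pred B0: · stop@B0
  join B1 pred B7: B7→B1 stop@B0
  join B4 pred B1: · stop@B1
  join B4 pred B2: B2 stop@B1
  join B7 pred B4: B4 stop@B1
  join B7 pred B5: B5→B2 stop@B1
  join B8 pred B6: B6→B4 stop@B1
  join B8 pred B7: B7 stop@B1
  join B9 pred B5: B5→B2 stop@B1
  join B9 pred B7: B7 stop@B1
  join B9 pred B8: B8 stop@B1
  B0 → ∅
  B1 → {B1}
  B2 → {B4,B7,B9}
  B3 → ∅
  B4 → {B7,B8}
  B5 → {B7,B9}
  B6 → {B8}
  B7 → {B1,B8,B9}
  B8 → {B9}
  B9 → ∅

φ for u: defs {B2,B5,B7,B8}
  DF⁺ = {B1,B4,B7,B8,B9}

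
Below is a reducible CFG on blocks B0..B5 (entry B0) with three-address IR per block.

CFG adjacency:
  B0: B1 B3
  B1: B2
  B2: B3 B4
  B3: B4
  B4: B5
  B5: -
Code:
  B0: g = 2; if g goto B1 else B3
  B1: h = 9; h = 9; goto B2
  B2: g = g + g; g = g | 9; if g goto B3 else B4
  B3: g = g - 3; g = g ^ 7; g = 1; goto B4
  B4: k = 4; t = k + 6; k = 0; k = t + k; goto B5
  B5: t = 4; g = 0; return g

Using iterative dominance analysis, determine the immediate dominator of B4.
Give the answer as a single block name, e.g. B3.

Answer: B0

Working:
idom tree: B1←B0 B2←B1 B3←B0 B4←B0 B5←B4
Join-block Dom:
  B3: preds {B0,B2}: {B0} ∩ {B0,B1,B2} = {B0}; idom=B0
  B4: preds {B2,B3}: {B0,B1,B2} ∩ {B0,B3} = {B0}; idom=B0

idom(B4) = B0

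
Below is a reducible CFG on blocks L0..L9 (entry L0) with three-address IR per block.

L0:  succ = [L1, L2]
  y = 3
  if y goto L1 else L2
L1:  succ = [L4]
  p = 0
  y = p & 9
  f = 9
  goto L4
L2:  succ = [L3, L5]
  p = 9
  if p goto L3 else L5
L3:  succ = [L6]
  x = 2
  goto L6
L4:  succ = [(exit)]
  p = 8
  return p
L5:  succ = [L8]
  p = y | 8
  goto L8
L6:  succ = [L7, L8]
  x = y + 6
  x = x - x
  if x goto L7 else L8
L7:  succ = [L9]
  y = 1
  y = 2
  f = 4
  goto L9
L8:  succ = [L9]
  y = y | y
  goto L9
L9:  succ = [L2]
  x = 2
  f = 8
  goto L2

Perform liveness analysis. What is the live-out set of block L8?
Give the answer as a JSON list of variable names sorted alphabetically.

Block summaries:
  L0 def {y} use ∅
  L1 def {f,p,y} use ∅
  L2 def {p} use ∅
  L3 def {x} use ∅
  L4 def {p} use ∅
  L5 def {p} use {y}
  L6 def {x} use {y}
  L7 def {f,y} use ∅
  L8 def {y} use {y}
  L9 def {f,x} use ∅

Liveness:
  L0 li=∅ lo={y}
  L1 li=∅ lo=∅
  L2 li={y} lo={y}
  L3 li={y} lo={y}
  L4 li=∅ lo=∅
  L5 li={y} lo={y}
  L6 li={y} lo={y}
  L7 li=∅ lo={y}
  L8 li={y} lo={y}
  L9 li={y} lo={y}

live-out(L8) = ["y"]

Answer: ["y"]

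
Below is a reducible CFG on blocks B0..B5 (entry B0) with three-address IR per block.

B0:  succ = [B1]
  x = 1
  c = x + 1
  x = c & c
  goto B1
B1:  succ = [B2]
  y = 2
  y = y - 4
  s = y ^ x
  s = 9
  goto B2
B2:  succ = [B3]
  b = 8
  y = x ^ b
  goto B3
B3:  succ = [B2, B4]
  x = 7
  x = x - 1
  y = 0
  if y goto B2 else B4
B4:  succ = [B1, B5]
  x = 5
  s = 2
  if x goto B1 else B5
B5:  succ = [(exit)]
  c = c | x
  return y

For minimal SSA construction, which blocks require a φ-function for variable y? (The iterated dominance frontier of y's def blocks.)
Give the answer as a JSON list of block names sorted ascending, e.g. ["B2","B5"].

idom tree: B1←B0 B2←B1 B3←B2 B4←B3 B5←B4
Dom at joins:
  B1: preds {B0,B4}: {B0} ∩ {B0,B1,B2,B3,B4} = {B0}; idom=B0
  B2: preds {B1,B3}: {B0,B1} ∩ {B0,B1,B2,B3} = {B0,B1}; idom=B1

Frontier:
  B1←B0: walk · to B0
  B1←B4: walk B4→B3→B2→B1 to B0
  B2←B1: walk · to B1
  B2←B3: walk B3→B2 to B1
  DF(B0)=∅
  DF(B1)={B1}
  DF(B2)={B1,B2}
  DF(B3)={B1,B2}
  DF(B4)={B1}
  DF(B5)=∅

φ for y: defs {B1,B2,B3}
  DF⁺ = {B1,B2}

Answer: ["B1", "B2"]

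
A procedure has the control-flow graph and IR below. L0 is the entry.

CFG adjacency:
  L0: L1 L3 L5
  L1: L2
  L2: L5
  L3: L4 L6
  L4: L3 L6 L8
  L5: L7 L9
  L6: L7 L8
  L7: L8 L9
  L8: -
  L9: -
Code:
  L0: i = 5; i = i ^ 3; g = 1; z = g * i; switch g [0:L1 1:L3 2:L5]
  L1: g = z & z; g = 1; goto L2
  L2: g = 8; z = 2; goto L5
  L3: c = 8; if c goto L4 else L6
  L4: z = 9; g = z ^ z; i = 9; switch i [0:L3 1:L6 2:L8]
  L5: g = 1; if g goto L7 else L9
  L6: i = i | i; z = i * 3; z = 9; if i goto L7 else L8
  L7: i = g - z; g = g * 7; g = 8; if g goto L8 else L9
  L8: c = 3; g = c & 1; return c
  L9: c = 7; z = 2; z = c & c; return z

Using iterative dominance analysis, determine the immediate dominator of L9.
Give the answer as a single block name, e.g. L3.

Answer: L0

Working:
idom tree: L1←L0 L2←L1 L3←L0 L4←L3 L5←L0 L6←L3 L7←L0 L8←L0 L9←L0
Dom∩ at merges:
  L3: preds {L0,L4}: {L0} ∩ {L0,L3,L4} = {L0}; idom=L0
  L5: preds {L0,L2}: {L0} ∩ {L0,L1,L2} = {L0}; idom=L0
  L6: preds {L3,L4}: {L0,L3} ∩ {L0,L3,L4} = {L0,L3}; idom=L3
  L7: preds {L5,L6}: {L0,L5} ∩ {L0,L3,L6} = {L0}; idom=L0
  L8: preds {L4,L6,L7}: {L0,L3,L4} ∩ {L0,L3,L6} ∩ {L0,L7} = {L0}; idom=L0
  L9: preds {L5,L7}: {L0,L5} ∩ {L0,L7} = {L0}; idom=L0

idom(L9) = L0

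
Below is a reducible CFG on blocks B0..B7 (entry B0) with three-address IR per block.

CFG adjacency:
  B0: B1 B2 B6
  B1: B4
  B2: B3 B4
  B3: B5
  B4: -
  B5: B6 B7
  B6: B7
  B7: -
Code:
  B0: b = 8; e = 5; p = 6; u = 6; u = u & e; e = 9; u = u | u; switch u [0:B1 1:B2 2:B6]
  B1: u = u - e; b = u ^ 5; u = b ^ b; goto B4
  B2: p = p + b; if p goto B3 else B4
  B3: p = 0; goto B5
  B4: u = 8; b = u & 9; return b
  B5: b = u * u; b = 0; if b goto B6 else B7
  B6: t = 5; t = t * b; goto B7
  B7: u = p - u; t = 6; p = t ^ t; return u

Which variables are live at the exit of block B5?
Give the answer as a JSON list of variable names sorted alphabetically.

Per-block:
  B0 def {b,e,p,u} use ∅
  B1 def {b,u} use {e,u}
  B2 def {p} use {b,p}
  B3 def {p} use ∅
  B4 def {b,u} use ∅
  B5 def {b} use {u}
  B6 def {t} use {b}
  B7 def {p,t,u} use {p,u}

Live sets:
  live B0: ∅→{b,e,p,u}
  live B1: {e,u}→∅
  live B2: {b,p,u}→{u}
  live B3: {u}→{p,u}
  live B4: ∅→∅
  live B5: {p,u}→{b,p,u}
  live B6: {b,p,u}→{p,u}
  live B7: {p,u}→∅

live-out(B5) = ["b", "p", "u"]

Answer: ["b", "p", "u"]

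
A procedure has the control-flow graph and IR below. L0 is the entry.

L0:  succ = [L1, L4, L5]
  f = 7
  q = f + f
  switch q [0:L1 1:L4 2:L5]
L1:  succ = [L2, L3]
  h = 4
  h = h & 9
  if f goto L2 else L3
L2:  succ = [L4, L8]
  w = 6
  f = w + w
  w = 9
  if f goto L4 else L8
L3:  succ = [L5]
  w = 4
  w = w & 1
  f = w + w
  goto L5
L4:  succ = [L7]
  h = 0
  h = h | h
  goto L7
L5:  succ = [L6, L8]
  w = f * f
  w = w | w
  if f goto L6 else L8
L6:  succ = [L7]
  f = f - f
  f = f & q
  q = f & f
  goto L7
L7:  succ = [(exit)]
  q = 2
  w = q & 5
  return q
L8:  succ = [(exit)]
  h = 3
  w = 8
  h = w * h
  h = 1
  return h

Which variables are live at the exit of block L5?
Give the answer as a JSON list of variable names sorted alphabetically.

Per-block:
  L0: def={f,q} ue=∅
  L1: def={h} ue={f}
  L2: def={f,w} ue=∅
  L3: def={f,w} ue=∅
  L4: def={h} ue=∅
  L5: def={w} ue={f}
  L6: def={f,q} ue={f,q}
  L7: def={q,w} ue=∅
  L8: def={h,w} ue=∅

Live sets:
  live L0: ∅→{f,q}
  live L1: {f,q}→{q}
  live L2: ∅→∅
  live L3: {q}→{f,q}
  live L4: ∅→∅
  live L5: {f,q}→{f,q}
  live L6: {f,q}→∅
  live L7: ∅→∅
  live L8: ∅→∅

live-out(L5) = ["f", "q"]

Answer: ["f", "q"]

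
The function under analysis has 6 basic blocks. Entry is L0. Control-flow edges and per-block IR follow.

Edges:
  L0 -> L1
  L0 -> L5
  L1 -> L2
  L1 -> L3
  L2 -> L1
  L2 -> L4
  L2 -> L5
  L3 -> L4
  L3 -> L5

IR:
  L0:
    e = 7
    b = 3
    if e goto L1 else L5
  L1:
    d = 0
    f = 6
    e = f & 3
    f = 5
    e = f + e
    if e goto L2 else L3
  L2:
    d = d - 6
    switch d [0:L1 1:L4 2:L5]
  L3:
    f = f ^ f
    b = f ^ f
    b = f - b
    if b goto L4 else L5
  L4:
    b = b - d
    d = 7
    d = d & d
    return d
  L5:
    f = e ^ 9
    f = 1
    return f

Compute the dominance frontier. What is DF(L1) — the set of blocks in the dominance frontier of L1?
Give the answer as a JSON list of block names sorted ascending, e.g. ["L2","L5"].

idom tree: L1←L0 L2←L1 L3←L1 L4←L1 L5←L0
Dom∩ at merges:
  L1: preds {L0,L2}: {L0} ∩ {L0,L1,L2} = {L0}; idom=L0
  L4: preds {L2,L3}: {L0,L1,L2} ∩ {L0,L1,L3} = {L0,L1}; idom=L1
  L5: preds {L0,L2,L3}: {L0} ∩ {L0,L1,L2} ∩ {L0,L1,L3} = {L0}; idom=L0

DF walk-up:
  L1←L0: walk · to L0
  L1←L2: walk L2→L1 to L0
  L4←L2: walk L2 to L1
  L4←L3: walk L3 to L1
  L5←L0: walk · to L0
  L5←L2: walk L2→L1 to L0
  L5←L3: walk L3→L1 to L0
  DF(L0)=∅
  DF(L1)={L1,L5}
  DF(L2)={L1,L4,L5}
  DF(L3)={L4,L5}
  DF(L4)=∅
  DF(L5)=∅

DF(L1) = ["L1", "L5"]

Answer: ["L1", "L5"]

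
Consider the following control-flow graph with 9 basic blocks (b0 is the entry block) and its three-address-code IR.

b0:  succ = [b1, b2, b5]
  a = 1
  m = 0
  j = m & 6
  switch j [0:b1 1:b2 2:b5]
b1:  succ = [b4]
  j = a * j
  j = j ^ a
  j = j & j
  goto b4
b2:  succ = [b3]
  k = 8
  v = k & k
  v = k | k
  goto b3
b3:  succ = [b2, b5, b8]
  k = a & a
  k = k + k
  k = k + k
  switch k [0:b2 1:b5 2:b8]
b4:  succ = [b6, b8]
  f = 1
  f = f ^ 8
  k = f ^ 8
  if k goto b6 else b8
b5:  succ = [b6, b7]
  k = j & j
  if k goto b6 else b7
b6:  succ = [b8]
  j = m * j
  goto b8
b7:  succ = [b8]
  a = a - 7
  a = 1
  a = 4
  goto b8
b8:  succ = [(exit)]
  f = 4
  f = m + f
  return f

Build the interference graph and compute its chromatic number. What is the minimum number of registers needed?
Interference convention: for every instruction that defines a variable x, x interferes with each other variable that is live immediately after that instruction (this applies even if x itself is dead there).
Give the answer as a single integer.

Per-block:
  b0: {a,j,m} / ∅
  b1: {j} / {a,j}
  b2: {k,v} / ∅
  b3: {k} / {a}
  b4: {f,k} / ∅
  b5: {k} / {j}
  b6: {j} / {j,m}
  b7: {a} / {a}
  b8: {f} / {m}

Liveness:
  b0 li=∅ lo={a,j,m}
  b1 li={a,j,m} lo={j,m}
  b2 li={a,j,m} lo={a,j,m}
  b3 li={a,j,m} lo={a,j,m}
  b4 li={j,m} lo={j,m}
  b5 li={a,j,m} lo={a,j,m}
  b6 li={j,m} lo={m}
  b7 li={a,m} lo={m}
  b8 li={m} lo=∅

Interference:
  a — {j,k,m,v}
  f — {j,m}
  j — {a,f,k,m,v}
  k — {a,j,m,v}
  m — {a,f,j,k,v}
  v — {a,j,k,m}

Colouring:
  clique {a,j,k,m,v} ⇒ need ≥ 5
  5-colouring: R0={j}  R1={m}  R2={a,f}  R3={k}  R4={v}
  χ = 5

Answer: 5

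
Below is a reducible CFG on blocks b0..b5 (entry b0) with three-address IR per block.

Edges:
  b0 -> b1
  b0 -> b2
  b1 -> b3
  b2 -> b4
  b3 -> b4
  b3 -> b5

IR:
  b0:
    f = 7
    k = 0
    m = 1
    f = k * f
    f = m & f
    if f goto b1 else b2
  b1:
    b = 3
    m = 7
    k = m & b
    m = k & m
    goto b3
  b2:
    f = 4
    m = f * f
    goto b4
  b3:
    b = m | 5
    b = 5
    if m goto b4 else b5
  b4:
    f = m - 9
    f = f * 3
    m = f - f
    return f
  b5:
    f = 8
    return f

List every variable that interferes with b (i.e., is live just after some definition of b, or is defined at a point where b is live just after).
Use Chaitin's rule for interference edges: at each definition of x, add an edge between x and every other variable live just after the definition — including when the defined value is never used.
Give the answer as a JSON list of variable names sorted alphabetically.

Answer: ["m"]

Working:
Block summaries:
  b0 def {f,k,m} use ∅
  b1 def {b,k,m} use ∅
  b2 def {f,m} use ∅
  b3 def {b} use {m}
  b4 def {f,m} use {m}
  b5 def {f} use ∅

Liveness:
  b0 li=∅ lo=∅
  b1 li=∅ lo={m}
  b2 li=∅ lo={m}
  b3 li={m} lo={m}
  b4 li={m} lo=∅
  b5 li=∅ lo=∅

Interfere edges:
  b — {m}
  f — {k,m}
  k — {f,m}
  m — {b,f,k}

N(b) = ["m"]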